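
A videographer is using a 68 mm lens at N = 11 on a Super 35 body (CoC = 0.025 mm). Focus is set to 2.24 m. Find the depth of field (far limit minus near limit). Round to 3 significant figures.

0.589 m

Hyperfocal distance H = f²/(N·c) + f = 68²/(11 × 0.025) + 68 = 4624/0.275 + 68 ≈ 16882.5 mm ≈ 16.88 m.
Near limit Dn = s·(H − f)/(H + s − 2f) = 2240 × (16882.5 − 68) / (16882.5 + 2240 − 2 × 68) = 2240 × 16814.5 / 18986.5 ≈ 1983.75 mm.
Far limit Df = s·(H − f)/(H − s) = 2240 × (16882.5 − 68) / (16882.5 − 2240) = 2240 × 16814.5 / 14642.5 ≈ 2572.27 mm.
Depth of field = Df − Dn = 2572.27 − 1983.75 ≈ 588.52 mm ≈ 0.589 m.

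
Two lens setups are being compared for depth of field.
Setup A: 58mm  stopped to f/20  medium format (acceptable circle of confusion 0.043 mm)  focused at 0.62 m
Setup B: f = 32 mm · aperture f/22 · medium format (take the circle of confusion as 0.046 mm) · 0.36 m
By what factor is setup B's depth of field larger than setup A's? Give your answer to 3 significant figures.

1.43

Setup A: H = 58²/(20×0.043) + 58 ≈ 3969.6 mm; DoF = Df − Dn = 724.02 − 542.11 ≈ 181.91 mm.
Setup B: H = 32²/(22×0.046) + 32 ≈ 1043.9 mm; DoF = Df − Dn = 532.67 − 271.87 ≈ 260.80 mm.
Ratio = 260.80 / 181.91 ≈ 1.43.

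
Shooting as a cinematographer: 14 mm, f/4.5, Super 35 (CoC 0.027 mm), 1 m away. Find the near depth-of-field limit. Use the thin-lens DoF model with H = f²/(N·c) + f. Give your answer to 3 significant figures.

Hyperfocal distance H = f²/(N·c) + f = 14²/(4.5 × 0.027) + 14 = 196/0.1215 + 14 ≈ 1627.2 mm ≈ 1.627 m.
Near limit Dn = s·(H − f)/(H + s − 2f) = 1000 × (1627.2 − 14) / (1627.2 + 1000 − 2 × 14) = 1000 × 1613.2 / 2599.2 ≈ 620.65 mm ≈ 0.621 m.

0.621 m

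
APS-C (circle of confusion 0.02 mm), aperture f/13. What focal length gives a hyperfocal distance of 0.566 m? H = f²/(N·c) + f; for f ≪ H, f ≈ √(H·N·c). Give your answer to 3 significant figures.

12.0 mm

From H = f²/(N·c) + f, with f ≪ H: f ≈ √(H·N·c) = √(566 × 13 × 0.02) = √147.16 ≈ 12.13 mm.
Exact: f² + N·c·f − N·c·H = 0 ⇒ f = (−N·c + √((N·c)² + 4·N·c·H))/2 = (−0.26 + √588.71)/2 ≈ 12.002 mm ≈ 12.0 mm.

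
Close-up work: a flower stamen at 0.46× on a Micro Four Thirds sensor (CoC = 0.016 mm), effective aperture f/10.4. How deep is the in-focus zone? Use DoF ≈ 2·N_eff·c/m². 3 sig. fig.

At magnification m, DoF ≈ 2·N_eff·c/m² = 2 × 10.4 × 0.016 / 0.46² = 0.3328 / 0.2116 ≈ 1.57 mm.

1.57 mm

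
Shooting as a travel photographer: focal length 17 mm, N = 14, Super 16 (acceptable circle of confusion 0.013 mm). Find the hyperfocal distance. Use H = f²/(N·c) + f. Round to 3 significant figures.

1.60 m

Hyperfocal distance H = f²/(N·c) + f = 17²/(14 × 0.013) + 17 = 289/0.182 + 17 ≈ 1604.9 mm ≈ 1.60 m.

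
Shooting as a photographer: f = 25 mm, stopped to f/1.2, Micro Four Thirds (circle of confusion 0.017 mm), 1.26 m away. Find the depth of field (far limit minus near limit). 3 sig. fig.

102 mm

Hyperfocal distance H = f²/(N·c) + f = 25²/(1.2 × 0.017) + 25 = 625/0.0204 + 25 ≈ 30662.3 mm ≈ 30.66 m.
Near limit Dn = s·(H − f)/(H + s − 2f) = 1260 × (30662.3 − 25) / (30662.3 + 1260 − 2 × 25) = 1260 × 30637.3 / 31872.3 ≈ 1211.18 mm.
Far limit Df = s·(H − f)/(H − s) = 1260 × (30662.3 − 25) / (30662.3 − 1260) = 1260 × 30637.3 / 29402.3 ≈ 1312.92 mm.
Depth of field = Df − Dn = 1312.92 − 1211.18 ≈ 101.74 mm.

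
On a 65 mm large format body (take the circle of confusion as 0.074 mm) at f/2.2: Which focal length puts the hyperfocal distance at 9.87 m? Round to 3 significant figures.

40.0 mm

From H = f²/(N·c) + f, with f ≪ H: f ≈ √(H·N·c) = √(9870 × 2.2 × 0.074) = √1606.8 ≈ 40.09 mm.
Exact: f² + N·c·f − N·c·H = 0 ⇒ f = (−N·c + √((N·c)² + 4·N·c·H))/2 = (−0.1628 + √6427.4)/2 ≈ 40.004 mm ≈ 40.0 mm.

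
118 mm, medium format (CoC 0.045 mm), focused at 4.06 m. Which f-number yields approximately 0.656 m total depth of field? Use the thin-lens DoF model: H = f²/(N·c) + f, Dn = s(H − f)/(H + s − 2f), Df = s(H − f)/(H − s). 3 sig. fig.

f/6.30

Write h = H − f = f²/(N·c). The thin-lens limits are Dn = s·h/(h + (s−f)) and Df = s·h/(h − (s−f)), so DoF = Df − Dn = 2·s·(s−f)·h / (h² − (s−f)²).
That is a quadratic in h: DoF·h² − 2·s·(s−f)·h − DoF·(s−f)² = 0 ⇒ h = (s−f)·(s + √(s² + DoF²)) / DoF = 3942 × (4060 + √(4060² + 656²)) / 656 = 3942 × (4060 + 4112.66) / 656 ≈ 49111 mm.
Then N = f²/(c·h) = 118² / (0.045 × 49111) = 13924 / 2210.0 ≈ 6.30.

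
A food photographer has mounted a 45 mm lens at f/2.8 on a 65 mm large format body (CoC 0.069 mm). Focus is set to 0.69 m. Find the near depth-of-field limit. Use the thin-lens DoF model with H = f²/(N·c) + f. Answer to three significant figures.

Hyperfocal distance H = f²/(N·c) + f = 45²/(2.8 × 0.069) + 45 = 2025/0.1932 + 45 ≈ 10526.4 mm ≈ 10.53 m.
Near limit Dn = s·(H − f)/(H + s − 2f) = 690 × (10526.4 − 45) / (10526.4 + 690 − 2 × 45) = 690 × 10481.4 / 11126.4 ≈ 650.00 mm ≈ 0.650 m.

0.650 m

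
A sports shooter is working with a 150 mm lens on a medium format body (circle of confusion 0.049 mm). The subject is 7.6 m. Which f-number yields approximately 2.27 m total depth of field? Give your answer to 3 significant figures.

f/9.01

Write h = H − f = f²/(N·c). The thin-lens limits are Dn = s·h/(h + (s−f)) and Df = s·h/(h − (s−f)), so DoF = Df − Dn = 2·s·(s−f)·h / (h² − (s−f)²).
That is a quadratic in h: DoF·h² − 2·s·(s−f)·h − DoF·(s−f)² = 0 ⇒ h = (s−f)·(s + √(s² + DoF²)) / DoF = 7450 × (7600 + √(7600² + 2270²)) / 2270 = 7450 × (7600 + 7931.77) / 2270 ≈ 50974 mm.
Then N = f²/(c·h) = 150² / (0.049 × 50974) = 22500 / 2497.7 ≈ 9.01.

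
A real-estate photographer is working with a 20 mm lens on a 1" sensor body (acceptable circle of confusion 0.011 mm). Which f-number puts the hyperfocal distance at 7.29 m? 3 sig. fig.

f/5

Rearrange H = f²/(N·c) + f for N: N = f² / ((H − f)·c).
N = 20² / ((7290 − 20) × 0.011) = 400 / 79.97 ≈ 5.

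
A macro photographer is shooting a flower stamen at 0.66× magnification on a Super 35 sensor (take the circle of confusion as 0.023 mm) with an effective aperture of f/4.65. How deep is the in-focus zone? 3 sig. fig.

0.491 mm

At magnification m, DoF ≈ 2·N_eff·c/m² = 2 × 4.65 × 0.023 / 0.66² = 0.2139 / 0.4356 ≈ 0.491 mm.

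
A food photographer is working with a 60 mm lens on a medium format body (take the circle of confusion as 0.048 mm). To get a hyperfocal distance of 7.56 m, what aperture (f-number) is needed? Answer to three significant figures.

f/10

Rearrange H = f²/(N·c) + f for N: N = f² / ((H − f)·c).
N = 60² / ((7560 − 60) × 0.048) = 3600 / 360.0 ≈ 10.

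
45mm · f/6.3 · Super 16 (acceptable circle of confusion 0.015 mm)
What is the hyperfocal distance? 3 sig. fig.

Hyperfocal distance H = f²/(N·c) + f = 45²/(6.3 × 0.015) + 45 = 2025/0.0945 + 45 ≈ 21473.6 mm ≈ 21.5 m.

21.5 m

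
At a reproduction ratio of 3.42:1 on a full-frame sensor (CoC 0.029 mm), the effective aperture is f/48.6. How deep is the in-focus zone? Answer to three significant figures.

At magnification m, DoF ≈ 2·N_eff·c/m² = 2 × 48.6 × 0.029 / 3.42² = 2.819 / 11.7 ≈ 0.241 mm.

0.241 mm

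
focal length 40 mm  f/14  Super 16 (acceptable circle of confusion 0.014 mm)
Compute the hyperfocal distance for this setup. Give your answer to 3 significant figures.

8.20 m

Hyperfocal distance H = f²/(N·c) + f = 40²/(14 × 0.014) + 40 = 1600/0.196 + 40 ≈ 8203.3 mm ≈ 8.20 m.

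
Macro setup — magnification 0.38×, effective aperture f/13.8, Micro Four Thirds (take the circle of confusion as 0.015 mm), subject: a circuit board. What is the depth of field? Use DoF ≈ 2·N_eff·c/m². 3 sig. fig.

At magnification m, DoF ≈ 2·N_eff·c/m² = 2 × 13.8 × 0.015 / 0.38² = 0.414 / 0.1444 ≈ 2.87 mm.

2.87 mm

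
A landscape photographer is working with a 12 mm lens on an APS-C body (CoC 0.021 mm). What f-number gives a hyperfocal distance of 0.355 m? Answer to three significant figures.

f/20

Rearrange H = f²/(N·c) + f for N: N = f² / ((H − f)·c).
N = 12² / ((355 − 12) × 0.021) = 144 / 7.203 ≈ 20.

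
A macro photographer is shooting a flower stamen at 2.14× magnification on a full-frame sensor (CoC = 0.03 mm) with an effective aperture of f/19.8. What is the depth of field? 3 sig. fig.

At magnification m, DoF ≈ 2·N_eff·c/m² = 2 × 19.8 × 0.03 / 2.14² = 1.188 / 4.58 ≈ 0.259 mm.

0.259 mm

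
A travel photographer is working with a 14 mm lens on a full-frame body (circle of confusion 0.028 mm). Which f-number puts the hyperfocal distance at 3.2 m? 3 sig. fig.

f/2.20

Rearrange H = f²/(N·c) + f for N: N = f² / ((H − f)·c).
N = 14² / ((3200 − 14) × 0.028) = 196 / 89.21 ≈ 2.20.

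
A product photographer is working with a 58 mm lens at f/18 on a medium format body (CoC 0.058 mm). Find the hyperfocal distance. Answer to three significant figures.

3.28 m

Hyperfocal distance H = f²/(N·c) + f = 58²/(18 × 0.058) + 58 = 3364/1.044 + 58 ≈ 3280.2 mm ≈ 3.28 m.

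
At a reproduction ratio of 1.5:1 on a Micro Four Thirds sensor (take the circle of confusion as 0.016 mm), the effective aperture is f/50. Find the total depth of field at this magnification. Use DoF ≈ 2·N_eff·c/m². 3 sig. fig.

At magnification m, DoF ≈ 2·N_eff·c/m² = 2 × 50 × 0.016 / 1.5² = 1.6 / 2.25 ≈ 0.711 mm.

0.711 mm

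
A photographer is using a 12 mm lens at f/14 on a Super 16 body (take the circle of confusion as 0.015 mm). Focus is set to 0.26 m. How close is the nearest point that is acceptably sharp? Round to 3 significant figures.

191 mm

Hyperfocal distance H = f²/(N·c) + f = 12²/(14 × 0.015) + 12 = 144/0.21 + 12 ≈ 697.7 mm ≈ 0.698 m.
Near limit Dn = s·(H − f)/(H + s − 2f) = 260 × (697.7 − 12) / (697.7 + 260 − 2 × 12) = 260 × 685.7 / 933.7 ≈ 190.94 mm.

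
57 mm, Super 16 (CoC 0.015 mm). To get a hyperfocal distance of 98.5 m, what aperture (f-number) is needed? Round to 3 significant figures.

Rearrange H = f²/(N·c) + f for N: N = f² / ((H − f)·c).
N = 57² / ((98500 − 57) × 0.015) = 3249 / 1477 ≈ 2.20.

f/2.20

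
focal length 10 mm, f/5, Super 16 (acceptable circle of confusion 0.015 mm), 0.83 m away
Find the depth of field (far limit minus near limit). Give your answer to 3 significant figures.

1.64 m

Hyperfocal distance H = f²/(N·c) + f = 10²/(5 × 0.015) + 10 = 100/0.075 + 10 ≈ 1343.3 mm ≈ 1.343 m.
Near limit Dn = s·(H − f)/(H + s − 2f) = 830 × (1343.3 − 10) / (1343.3 + 830 − 2 × 10) = 830 × 1333.3 / 2153.3 ≈ 513.9 mm.
Far limit Df = s·(H − f)/(H − s) = 830 × (1343.3 − 10) / (1343.3 − 830) = 830 × 1333.3 / 513.3 ≈ 2155.8 mm.
Depth of field = Df − Dn = 2155.8 − 513.9 ≈ 1641.9 mm ≈ 1.64 m.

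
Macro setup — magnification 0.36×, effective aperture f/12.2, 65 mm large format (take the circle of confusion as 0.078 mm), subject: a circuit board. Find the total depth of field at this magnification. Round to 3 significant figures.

14.7 mm

At magnification m, DoF ≈ 2·N_eff·c/m² = 2 × 12.2 × 0.078 / 0.36² = 1.903 / 0.1296 ≈ 14.7 mm.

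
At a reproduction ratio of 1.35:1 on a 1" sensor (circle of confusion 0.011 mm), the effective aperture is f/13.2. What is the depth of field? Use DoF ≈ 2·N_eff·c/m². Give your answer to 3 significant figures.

At magnification m, DoF ≈ 2·N_eff·c/m² = 2 × 13.2 × 0.011 / 1.35² = 0.2904 / 1.823 ≈ 0.159 mm.

0.159 mm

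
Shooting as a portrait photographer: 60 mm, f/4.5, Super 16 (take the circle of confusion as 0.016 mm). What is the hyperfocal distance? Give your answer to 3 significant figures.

50.1 m

Hyperfocal distance H = f²/(N·c) + f = 60²/(4.5 × 0.016) + 60 = 3600/0.072 + 60 ≈ 50060.0 mm ≈ 50.1 m.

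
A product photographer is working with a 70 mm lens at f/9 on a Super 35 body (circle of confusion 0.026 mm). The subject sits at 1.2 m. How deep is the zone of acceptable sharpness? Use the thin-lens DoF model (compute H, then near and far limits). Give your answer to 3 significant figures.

Hyperfocal distance H = f²/(N·c) + f = 70²/(9 × 0.026) + 70 = 4900/0.234 + 70 ≈ 21010.2 mm ≈ 21.01 m.
Near limit Dn = s·(H − f)/(H + s − 2f) = 1200 × (21010.2 − 70) / (21010.2 + 1200 − 2 × 70) = 1200 × 20940.2 / 22070.2 ≈ 1138.56 mm.
Far limit Df = s·(H − f)/(H − s) = 1200 × (21010.2 − 70) / (21010.2 − 1200) = 1200 × 20940.2 / 19810.2 ≈ 1268.45 mm.
Depth of field = Df − Dn = 1268.45 − 1138.56 ≈ 129.89 mm.

130 mm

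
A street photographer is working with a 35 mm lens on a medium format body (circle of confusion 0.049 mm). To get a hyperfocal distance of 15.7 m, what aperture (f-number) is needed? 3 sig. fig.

f/1.60

Rearrange H = f²/(N·c) + f for N: N = f² / ((H − f)·c).
N = 35² / ((15700 − 35) × 0.049) = 1225 / 767.6 ≈ 1.60.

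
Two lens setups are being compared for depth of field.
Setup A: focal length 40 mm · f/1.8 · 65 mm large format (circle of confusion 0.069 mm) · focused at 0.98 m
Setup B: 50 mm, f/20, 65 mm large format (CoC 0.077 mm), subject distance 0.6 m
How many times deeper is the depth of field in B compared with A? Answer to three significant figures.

3.19

Setup A: H = 40²/(1.8×0.069) + 40 ≈ 12922.4 mm; DoF = Df − Dn = 1057.14 − 913.35 ≈ 143.79 mm.
Setup B: H = 50²/(20×0.077) + 50 ≈ 1673.4 mm; DoF = Df − Dn = 907.44 − 448.16 ≈ 459.28 mm.
Ratio = 459.28 / 143.79 ≈ 3.19.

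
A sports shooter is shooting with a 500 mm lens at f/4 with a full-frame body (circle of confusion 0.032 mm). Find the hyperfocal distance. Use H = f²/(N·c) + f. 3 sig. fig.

Hyperfocal distance H = f²/(N·c) + f = 500²/(4 × 0.032) + 500 = 250000/0.128 + 500 ≈ 1953625.0 mm ≈ 1950 m.

1950 m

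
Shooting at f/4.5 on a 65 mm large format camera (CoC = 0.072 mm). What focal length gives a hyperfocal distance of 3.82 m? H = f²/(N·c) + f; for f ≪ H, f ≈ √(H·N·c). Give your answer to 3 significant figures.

35.0 mm

From H = f²/(N·c) + f, with f ≪ H: f ≈ √(H·N·c) = √(3820 × 4.5 × 0.072) = √1237.7 ≈ 35.18 mm.
Exact: f² + N·c·f − N·c·H = 0 ⇒ f = (−N·c + √((N·c)² + 4·N·c·H))/2 = (−0.324 + √4950.8)/2 ≈ 35.019 mm ≈ 35.0 mm.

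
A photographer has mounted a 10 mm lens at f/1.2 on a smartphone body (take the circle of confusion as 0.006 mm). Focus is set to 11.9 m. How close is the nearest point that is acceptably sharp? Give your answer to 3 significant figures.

6.41 m

Hyperfocal distance H = f²/(N·c) + f = 10²/(1.2 × 0.006) + 10 = 100/0.0072 + 10 ≈ 13898.9 mm ≈ 13.90 m.
Near limit Dn = s·(H − f)/(H + s − 2f) = 11900 × (13898.9 − 10) / (13898.9 + 11900 − 2 × 10) = 11900 × 13888.9 / 25778.9 ≈ 6411.4 mm ≈ 6.41 m.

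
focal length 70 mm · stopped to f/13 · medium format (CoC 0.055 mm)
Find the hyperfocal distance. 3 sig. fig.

Hyperfocal distance H = f²/(N·c) + f = 70²/(13 × 0.055) + 70 = 4900/0.715 + 70 ≈ 6923.1 mm ≈ 6.92 m.

6.92 m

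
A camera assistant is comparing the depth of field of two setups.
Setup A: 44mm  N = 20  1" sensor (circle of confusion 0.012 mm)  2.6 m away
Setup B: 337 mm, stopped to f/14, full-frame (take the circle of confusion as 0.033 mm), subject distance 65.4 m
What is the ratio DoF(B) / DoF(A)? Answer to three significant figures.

20.3

Setup A: H = 44²/(20×0.012) + 44 ≈ 8110.7 mm; DoF = Df − Dn = 3806.0 − 1974.4 ≈ 1831.6 mm.
Setup B: H = 337²/(14×0.033) + 337 ≈ 246157.3 mm; DoF = Df − Dn = 88941 − 51713 ≈ 37228 mm.
Ratio = 37228 / 1831.6 ≈ 20.3.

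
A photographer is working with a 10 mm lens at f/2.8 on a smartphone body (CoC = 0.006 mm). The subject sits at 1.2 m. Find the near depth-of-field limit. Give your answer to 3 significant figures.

1.00 m

Hyperfocal distance H = f²/(N·c) + f = 10²/(2.8 × 0.006) + 10 = 100/0.0168 + 10 ≈ 5962.4 mm ≈ 5.962 m.
Near limit Dn = s·(H − f)/(H + s − 2f) = 1200 × (5962.4 − 10) / (5962.4 + 1200 − 2 × 10) = 1200 × 5952.4 / 7142.4 ≈ 1000.1 mm ≈ 1.00 m.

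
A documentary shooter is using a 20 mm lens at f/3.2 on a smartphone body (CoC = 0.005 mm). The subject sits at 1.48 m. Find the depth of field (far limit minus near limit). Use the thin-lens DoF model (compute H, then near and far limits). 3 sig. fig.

173 mm

Hyperfocal distance H = f²/(N·c) + f = 20²/(3.2 × 0.005) + 20 = 400/0.016 + 20 ≈ 25020.0 mm ≈ 25.02 m.
Near limit Dn = s·(H − f)/(H + s − 2f) = 1480 × (25020.0 − 20) / (25020.0 + 1480 − 2 × 20) = 1480 × 25000.0 / 26460.0 ≈ 1398.34 mm.
Far limit Df = s·(H − f)/(H − s) = 1480 × (25020.0 − 20) / (25020.0 − 1480) = 1480 × 25000.0 / 23540.0 ≈ 1571.79 mm.
Depth of field = Df − Dn = 1571.79 − 1398.34 ≈ 173.45 mm.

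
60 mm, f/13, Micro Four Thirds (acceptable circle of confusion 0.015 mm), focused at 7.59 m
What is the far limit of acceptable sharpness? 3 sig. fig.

12.8 m

Hyperfocal distance H = f²/(N·c) + f = 60²/(13 × 0.015) + 60 = 3600/0.195 + 60 ≈ 18521.5 mm ≈ 18.52 m.
Far limit Df = s·(H − f)/(H − s) = 7590 × (18521.5 − 60) / (18521.5 − 7590) = 7590 × 18461.5 / 10931.5 ≈ 12818 mm ≈ 12.8 m.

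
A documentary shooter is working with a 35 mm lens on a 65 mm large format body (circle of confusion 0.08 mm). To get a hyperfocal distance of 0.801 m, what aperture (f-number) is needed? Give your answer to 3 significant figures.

Rearrange H = f²/(N·c) + f for N: N = f² / ((H − f)·c).
N = 35² / ((801 − 35) × 0.08) = 1225 / 61.28 ≈ 20.

f/20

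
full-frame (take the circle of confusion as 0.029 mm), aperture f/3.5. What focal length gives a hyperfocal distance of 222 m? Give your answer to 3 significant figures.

From H = f²/(N·c) + f, with f ≪ H: f ≈ √(H·N·c) = √(222000 × 3.5 × 0.029) = √22533 ≈ 150.1 mm.
The +f correction barely moves this — solving exactly, f² + N·c·f − N·c·H = 0 ⇒ f = (−N·c + √((N·c)² + 4·N·c·H))/2 = (−0.1015 + √90132)/2 ≈ 150.06 mm, so f ≈ 150 mm.

150 mm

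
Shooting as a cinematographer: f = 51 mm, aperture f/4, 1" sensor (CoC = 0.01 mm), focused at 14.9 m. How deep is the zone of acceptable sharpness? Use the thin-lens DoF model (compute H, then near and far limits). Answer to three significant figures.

7.18 m

Hyperfocal distance H = f²/(N·c) + f = 51²/(4 × 0.01) + 51 = 2601/0.04 + 51 ≈ 65076.0 mm ≈ 65.08 m.
Near limit Dn = s·(H − f)/(H + s − 2f) = 14900 × (65076.0 − 51) / (65076.0 + 14900 − 2 × 51) = 14900 × 65025.0 / 79874.0 ≈ 12130.0 mm.
Far limit Df = s·(H − f)/(H − s) = 14900 × (65076.0 − 51) / (65076.0 − 14900) = 14900 × 65025.0 / 50176.0 ≈ 19309.5 mm.
Depth of field = Df − Dn = 19309.5 − 12130.0 ≈ 7179.5 mm ≈ 7.18 m.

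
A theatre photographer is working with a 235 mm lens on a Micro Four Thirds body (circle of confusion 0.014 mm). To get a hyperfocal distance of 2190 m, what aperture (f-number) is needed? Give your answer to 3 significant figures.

Rearrange H = f²/(N·c) + f for N: N = f² / ((H − f)·c).
N = 235² / ((2190000 − 235) × 0.014) = 55225 / 30657 ≈ 1.80.

f/1.80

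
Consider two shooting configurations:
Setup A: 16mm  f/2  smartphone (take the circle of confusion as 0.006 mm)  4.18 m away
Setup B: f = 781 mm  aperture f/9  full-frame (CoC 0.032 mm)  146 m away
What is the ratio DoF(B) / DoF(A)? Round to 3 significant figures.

11.9

Setup A: H = 16²/(2×0.006) + 16 ≈ 21349.3 mm; DoF = Df − Dn = 5193.8 − 3497.4 ≈ 1696.4 mm.
Setup B: H = 781²/(9×0.032) + 781 ≈ 2118701.1 mm; DoF = Df − Dn = 156748 − 136632 ≈ 20116 mm.
Ratio = 20116 / 1696.4 ≈ 11.9.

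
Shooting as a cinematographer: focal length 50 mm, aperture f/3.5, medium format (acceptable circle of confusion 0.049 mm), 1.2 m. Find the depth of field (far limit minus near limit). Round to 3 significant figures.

Hyperfocal distance H = f²/(N·c) + f = 50²/(3.5 × 0.049) + 50 = 2500/0.1715 + 50 ≈ 14627.3 mm ≈ 14.63 m.
Near limit Dn = s·(H − f)/(H + s − 2f) = 1200 × (14627.3 − 50) / (14627.3 + 1200 − 2 × 50) = 1200 × 14577.3 / 15727.3 ≈ 1112.25 mm.
Far limit Df = s·(H − f)/(H − s) = 1200 × (14627.3 − 50) / (14627.3 − 1200) = 1200 × 14577.3 / 13427.3 ≈ 1302.78 mm.
Depth of field = Df − Dn = 1302.78 − 1112.25 ≈ 190.53 mm.

191 mm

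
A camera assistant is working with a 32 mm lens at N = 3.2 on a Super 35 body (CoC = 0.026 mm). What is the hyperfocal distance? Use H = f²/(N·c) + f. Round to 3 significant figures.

Hyperfocal distance H = f²/(N·c) + f = 32²/(3.2 × 0.026) + 32 = 1024/0.0832 + 32 ≈ 12339.7 mm ≈ 12.3 m.

12.3 m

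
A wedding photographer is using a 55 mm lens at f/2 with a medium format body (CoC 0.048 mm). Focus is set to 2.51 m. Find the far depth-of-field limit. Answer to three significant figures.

Hyperfocal distance H = f²/(N·c) + f = 55²/(2 × 0.048) + 55 = 3025/0.096 + 55 ≈ 31565.4 mm ≈ 31.57 m.
Far limit Df = s·(H − f)/(H − s) = 2510 × (31565.4 − 55) / (31565.4 − 2510) = 2510 × 31510.4 / 29055.4 ≈ 2722.1 mm ≈ 2.72 m.

2.72 m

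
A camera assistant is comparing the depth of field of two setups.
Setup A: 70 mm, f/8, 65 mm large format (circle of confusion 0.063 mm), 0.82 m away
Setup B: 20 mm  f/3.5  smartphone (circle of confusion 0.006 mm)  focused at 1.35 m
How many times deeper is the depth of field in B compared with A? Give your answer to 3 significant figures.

Setup A: H = 70²/(8×0.063) + 70 ≈ 9792.2 mm; DoF = Df − Dn = 888.54 − 761.27 ≈ 127.27 mm.
Setup B: H = 20²/(3.5×0.006) + 20 ≈ 19067.6 mm; DoF = Df − Dn = 1451.34 − 1261.89 ≈ 189.45 mm.
Ratio = 189.45 / 127.27 ≈ 1.49.

1.49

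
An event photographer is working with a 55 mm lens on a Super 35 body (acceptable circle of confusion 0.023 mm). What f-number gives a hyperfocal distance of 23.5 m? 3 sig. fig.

f/5.61

Rearrange H = f²/(N·c) + f for N: N = f² / ((H − f)·c).
N = 55² / ((23500 − 55) × 0.023) = 3025 / 539.2 ≈ 5.61.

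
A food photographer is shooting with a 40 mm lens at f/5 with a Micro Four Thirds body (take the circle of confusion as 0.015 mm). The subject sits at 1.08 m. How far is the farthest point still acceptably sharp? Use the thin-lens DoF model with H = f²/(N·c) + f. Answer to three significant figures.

1.14 m

Hyperfocal distance H = f²/(N·c) + f = 40²/(5 × 0.015) + 40 = 1600/0.075 + 40 ≈ 21373.3 mm ≈ 21.37 m.
Far limit Df = s·(H − f)/(H − s) = 1080 × (21373.3 − 40) / (21373.3 − 1080) = 1080 × 21333.3 / 20293.3 ≈ 1135.3 mm ≈ 1.14 m.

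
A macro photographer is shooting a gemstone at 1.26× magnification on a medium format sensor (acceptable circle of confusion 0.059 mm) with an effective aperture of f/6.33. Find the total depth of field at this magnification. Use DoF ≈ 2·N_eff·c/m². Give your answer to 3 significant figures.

At magnification m, DoF ≈ 2·N_eff·c/m² = 2 × 6.33 × 0.059 / 1.26² = 0.7469 / 1.588 ≈ 0.47 mm.

0.470 mm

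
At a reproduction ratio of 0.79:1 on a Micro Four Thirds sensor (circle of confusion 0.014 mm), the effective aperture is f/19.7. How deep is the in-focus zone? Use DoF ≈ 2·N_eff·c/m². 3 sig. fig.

At magnification m, DoF ≈ 2·N_eff·c/m² = 2 × 19.7 × 0.014 / 0.79² = 0.5516 / 0.6241 ≈ 0.884 mm.

0.884 mm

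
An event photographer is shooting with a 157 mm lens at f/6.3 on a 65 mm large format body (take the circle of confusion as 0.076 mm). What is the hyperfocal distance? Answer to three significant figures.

51.6 m

Hyperfocal distance H = f²/(N·c) + f = 157²/(6.3 × 0.076) + 157 = 24649/0.4788 + 157 ≈ 51637.8 mm ≈ 51.6 m.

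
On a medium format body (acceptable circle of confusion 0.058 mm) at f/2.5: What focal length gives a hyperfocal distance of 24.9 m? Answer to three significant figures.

60.0 mm

From H = f²/(N·c) + f, with f ≪ H: f ≈ √(H·N·c) = √(24900 × 2.5 × 0.058) = √3610.5 ≈ 60.09 mm.
Exact: f² + N·c·f − N·c·H = 0 ⇒ f = (−N·c + √((N·c)² + 4·N·c·H))/2 = (−0.145 + √14442)/2 ≈ 60.015 mm ≈ 60.0 mm.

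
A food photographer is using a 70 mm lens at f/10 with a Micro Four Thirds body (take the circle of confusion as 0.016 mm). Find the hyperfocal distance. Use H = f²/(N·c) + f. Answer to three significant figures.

Hyperfocal distance H = f²/(N·c) + f = 70²/(10 × 0.016) + 70 = 4900/0.16 + 70 ≈ 30695.0 mm ≈ 30.7 m.

30.7 m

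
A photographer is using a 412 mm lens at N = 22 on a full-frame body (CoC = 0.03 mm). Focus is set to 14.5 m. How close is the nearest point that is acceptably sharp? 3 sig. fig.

13.7 m

Hyperfocal distance H = f²/(N·c) + f = 412²/(22 × 0.03) + 412 = 169744/0.66 + 412 ≈ 257599.9 mm ≈ 257.6 m.
Near limit Dn = s·(H − f)/(H + s − 2f) = 14500 × (257599.9 − 412) / (257599.9 + 14500 − 2 × 412) = 14500 × 257187.9 / 271275.9 ≈ 13747 mm ≈ 13.7 m.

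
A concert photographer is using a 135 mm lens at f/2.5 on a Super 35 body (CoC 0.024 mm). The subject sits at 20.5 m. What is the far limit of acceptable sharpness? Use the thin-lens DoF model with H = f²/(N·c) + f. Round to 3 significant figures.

Hyperfocal distance H = f²/(N·c) + f = 135²/(2.5 × 0.024) + 135 = 18225/0.06 + 135 ≈ 303885.0 mm ≈ 303.9 m.
Far limit Df = s·(H − f)/(H − s) = 20500 × (303885.0 − 135) / (303885.0 − 20500) = 20500 × 303750.0 / 283385.0 ≈ 21973 mm ≈ 22.0 m.

22.0 m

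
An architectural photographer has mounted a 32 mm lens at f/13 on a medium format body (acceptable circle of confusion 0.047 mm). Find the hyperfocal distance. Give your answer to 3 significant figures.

1.71 m

Hyperfocal distance H = f²/(N·c) + f = 32²/(13 × 0.047) + 32 = 1024/0.611 + 32 ≈ 1707.9 mm ≈ 1.71 m.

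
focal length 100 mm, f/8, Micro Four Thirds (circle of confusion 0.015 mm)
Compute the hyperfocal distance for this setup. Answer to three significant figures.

83.4 m

Hyperfocal distance H = f²/(N·c) + f = 100²/(8 × 0.015) + 100 = 10000/0.12 + 100 ≈ 83433.3 mm ≈ 83.4 m.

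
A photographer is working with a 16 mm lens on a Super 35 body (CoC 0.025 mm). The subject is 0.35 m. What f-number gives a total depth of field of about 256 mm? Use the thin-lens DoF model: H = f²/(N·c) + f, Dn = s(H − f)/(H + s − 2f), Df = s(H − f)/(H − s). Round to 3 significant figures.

Write h = H − f = f²/(N·c). The thin-lens limits are Dn = s·h/(h + (s−f)) and Df = s·h/(h − (s−f)), so DoF = Df − Dn = 2·s·(s−f)·h / (h² − (s−f)²).
That is a quadratic in h: DoF·h² − 2·s·(s−f)·h − DoF·(s−f)² = 0 ⇒ h = (s−f)·(s + √(s² + DoF²)) / DoF = 334 × (350 + √(350² + 256²)) / 256 = 334 × (350 + 433.631) / 256 ≈ 1022.4 mm.
Then N = f²/(c·h) = 16² / (0.025 × 1022.4) = 256 / 25.560 ≈ 10.

f/10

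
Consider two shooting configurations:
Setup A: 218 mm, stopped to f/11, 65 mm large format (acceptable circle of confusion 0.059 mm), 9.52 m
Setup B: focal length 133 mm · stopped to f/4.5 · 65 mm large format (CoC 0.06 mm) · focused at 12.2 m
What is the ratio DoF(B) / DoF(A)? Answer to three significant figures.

Setup A: H = 218²/(11×0.059) + 218 ≈ 73444.5 mm; DoF = Df − Dn = 10905.3 − 8447.0 ≈ 2458.3 mm.
Setup B: H = 133²/(4.5×0.06) + 133 ≈ 65647.8 mm; DoF = Df − Dn = 14954.4 − 10302.4 ≈ 4652.0 mm.
Ratio = 4652.0 / 2458.3 ≈ 1.89.

1.89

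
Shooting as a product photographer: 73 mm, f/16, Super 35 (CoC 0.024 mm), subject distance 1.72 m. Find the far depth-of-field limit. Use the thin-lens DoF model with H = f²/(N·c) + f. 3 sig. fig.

1.95 m

Hyperfocal distance H = f²/(N·c) + f = 73²/(16 × 0.024) + 73 = 5329/0.384 + 73 ≈ 13950.6 mm ≈ 13.95 m.
Far limit Df = s·(H − f)/(H − s) = 1720 × (13950.6 − 73) / (13950.6 − 1720) = 1720 × 13877.6 / 12230.6 ≈ 1951.6 mm ≈ 1.95 m.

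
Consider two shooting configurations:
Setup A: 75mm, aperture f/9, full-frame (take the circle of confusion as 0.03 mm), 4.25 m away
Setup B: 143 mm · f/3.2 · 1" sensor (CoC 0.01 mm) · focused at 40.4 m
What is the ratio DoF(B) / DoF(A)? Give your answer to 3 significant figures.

2.88

Setup A: H = 75²/(9×0.03) + 75 ≈ 20908.3 mm; DoF = Df − Dn = 5315.2 − 3540.5 ≈ 1774.7 mm.
Setup B: H = 143²/(3.2×0.01) + 143 ≈ 639174.2 mm; DoF = Df − Dn = 43116.2 − 38005.8 ≈ 5110.4 mm.
Ratio = 5110.4 / 1774.7 ≈ 2.88.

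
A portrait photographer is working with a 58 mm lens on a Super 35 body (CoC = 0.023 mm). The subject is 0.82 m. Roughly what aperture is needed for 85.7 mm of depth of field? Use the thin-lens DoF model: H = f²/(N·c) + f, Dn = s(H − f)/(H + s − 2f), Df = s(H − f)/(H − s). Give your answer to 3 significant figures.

f/10

Write h = H − f = f²/(N·c). The thin-lens limits are Dn = s·h/(h + (s−f)) and Df = s·h/(h − (s−f)), so DoF = Df − Dn = 2·s·(s−f)·h / (h² − (s−f)²).
That is a quadratic in h: DoF·h² − 2·s·(s−f)·h − DoF·(s−f)² = 0 ⇒ h = (s−f)·(s + √(s² + DoF²)) / DoF = 762 × (820 + √(820² + 85.7²)) / 85.7 = 762 × (820 + 824.466) / 85.7 ≈ 14622 mm.
Then N = f²/(c·h) = 58² / (0.023 × 14622) = 3364 / 336.30 ≈ 10.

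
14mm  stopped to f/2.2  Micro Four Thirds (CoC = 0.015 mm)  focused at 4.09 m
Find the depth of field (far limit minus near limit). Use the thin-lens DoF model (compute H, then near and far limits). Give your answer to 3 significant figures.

Hyperfocal distance H = f²/(N·c) + f = 14²/(2.2 × 0.015) + 14 = 196/0.033 + 14 ≈ 5953.4 mm ≈ 5.953 m.
Near limit Dn = s·(H − f)/(H + s − 2f) = 4090 × (5953.4 − 14) / (5953.4 + 4090 − 2 × 14) = 4090 × 5939.4 / 10015.4 ≈ 2425 mm.
Far limit Df = s·(H − f)/(H − s) = 4090 × (5953.4 − 14) / (5953.4 − 4090) = 4090 × 5939.4 / 1863.4 ≈ 13036 mm.
Depth of field = Df − Dn = 13036 − 2425 ≈ 10611 mm ≈ 10.6 m.

10.6 m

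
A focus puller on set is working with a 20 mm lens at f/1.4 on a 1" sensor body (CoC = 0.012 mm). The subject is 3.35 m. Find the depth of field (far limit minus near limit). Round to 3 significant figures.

Hyperfocal distance H = f²/(N·c) + f = 20²/(1.4 × 0.012) + 20 = 400/0.0168 + 20 ≈ 23829.5 mm ≈ 23.83 m.
Near limit Dn = s·(H − f)/(H + s − 2f) = 3350 × (23829.5 − 20) / (23829.5 + 3350 − 2 × 20) = 3350 × 23809.5 / 27139.5 ≈ 2938.96 mm.
Far limit Df = s·(H − f)/(H − s) = 3350 × (23829.5 − 20) / (23829.5 − 3350) = 3350 × 23809.5 / 20479.5 ≈ 3894.71 mm.
Depth of field = Df − Dn = 3894.71 − 2938.96 ≈ 955.75 mm ≈ 0.956 m.

0.956 m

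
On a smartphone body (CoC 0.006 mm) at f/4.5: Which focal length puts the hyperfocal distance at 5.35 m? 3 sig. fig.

12.0 mm

From H = f²/(N·c) + f, with f ≪ H: f ≈ √(H·N·c) = √(5350 × 4.5 × 0.006) = √144.45 ≈ 12.02 mm.
The +f correction barely moves this — solving exactly, f² + N·c·f − N·c·H = 0 ⇒ f = (−N·c + √((N·c)² + 4·N·c·H))/2 = (−0.027 + √577.80)/2 ≈ 12.005 mm, so f ≈ 12.0 mm.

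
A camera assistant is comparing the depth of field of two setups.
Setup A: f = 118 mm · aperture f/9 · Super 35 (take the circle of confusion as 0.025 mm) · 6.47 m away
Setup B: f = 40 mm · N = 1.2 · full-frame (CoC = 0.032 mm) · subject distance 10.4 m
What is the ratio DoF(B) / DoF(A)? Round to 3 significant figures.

4.11

Setup A: H = 118²/(9×0.025) + 118 ≈ 62002.4 mm; DoF = Df − Dn = 7210.1 − 5867.7 ≈ 1342.4 mm.
Setup B: H = 40²/(1.2×0.032) + 40 ≈ 41706.7 mm; DoF = Df − Dn = 13841.6 − 8329.1 ≈ 5512.5 mm.
Ratio = 5512.5 / 1342.4 ≈ 4.11.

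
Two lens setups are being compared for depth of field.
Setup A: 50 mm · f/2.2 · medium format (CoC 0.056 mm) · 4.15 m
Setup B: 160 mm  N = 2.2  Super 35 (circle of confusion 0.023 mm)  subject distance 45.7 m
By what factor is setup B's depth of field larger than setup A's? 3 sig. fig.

Setup A: H = 50²/(2.2×0.056) + 50 ≈ 20342.2 mm; DoF = Df − Dn = 5200.8 − 3452.4 ≈ 1748.4 mm.
Setup B: H = 160²/(2.2×0.023) + 160 ≈ 506088.9 mm; DoF = Df − Dn = 50220.5 − 41926.1 ≈ 8294.4 mm.
Ratio = 8294.4 / 1748.4 ≈ 4.74.

4.74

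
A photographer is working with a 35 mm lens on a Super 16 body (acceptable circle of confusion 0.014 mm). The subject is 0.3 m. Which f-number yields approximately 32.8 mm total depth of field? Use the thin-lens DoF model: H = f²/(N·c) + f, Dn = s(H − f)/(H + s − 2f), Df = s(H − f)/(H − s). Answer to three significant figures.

f/18

Write h = H − f = f²/(N·c). The thin-lens limits are Dn = s·h/(h + (s−f)) and Df = s·h/(h − (s−f)), so DoF = Df − Dn = 2·s·(s−f)·h / (h² − (s−f)²).
That is a quadratic in h: DoF·h² − 2·s·(s−f)·h − DoF·(s−f)² = 0 ⇒ h = (s−f)·(s + √(s² + DoF²)) / DoF = 265 × (300 + √(300² + 32.8²)) / 32.8 = 265 × (300 + 301.788) / 32.8 ≈ 4862.0 mm.
Then N = f²/(c·h) = 35² / (0.014 × 4862.0) = 1225 / 68.068 ≈ 18.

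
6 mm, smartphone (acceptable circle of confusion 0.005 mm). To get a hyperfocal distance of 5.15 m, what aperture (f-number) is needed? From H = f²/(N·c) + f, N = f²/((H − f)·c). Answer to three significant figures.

Rearrange H = f²/(N·c) + f for N: N = f² / ((H − f)·c).
N = 6² / ((5150 − 6) × 0.005) = 36 / 25.72 ≈ 1.40.

f/1.40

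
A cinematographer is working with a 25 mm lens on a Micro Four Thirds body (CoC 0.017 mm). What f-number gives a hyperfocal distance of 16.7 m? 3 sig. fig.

Rearrange H = f²/(N·c) + f for N: N = f² / ((H − f)·c).
N = 25² / ((16700 − 25) × 0.017) = 625 / 283.5 ≈ 2.20.

f/2.20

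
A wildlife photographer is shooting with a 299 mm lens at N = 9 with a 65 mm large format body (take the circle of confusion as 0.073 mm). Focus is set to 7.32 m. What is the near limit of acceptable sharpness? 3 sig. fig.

Hyperfocal distance H = f²/(N·c) + f = 299²/(9 × 0.073) + 299 = 89401/0.657 + 299 ≈ 136373.6 mm ≈ 136.4 m.
Near limit Dn = s·(H − f)/(H + s − 2f) = 7320 × (136373.6 − 299) / (136373.6 + 7320 − 2 × 299) = 7320 × 136074.6 / 143095.6 ≈ 6960.8 mm ≈ 6.96 m.

6.96 m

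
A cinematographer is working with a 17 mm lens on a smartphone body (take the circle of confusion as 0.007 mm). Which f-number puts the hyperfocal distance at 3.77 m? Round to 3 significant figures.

Rearrange H = f²/(N·c) + f for N: N = f² / ((H − f)·c).
N = 17² / ((3770 − 17) × 0.007) = 289 / 26.27 ≈ 11.

f/11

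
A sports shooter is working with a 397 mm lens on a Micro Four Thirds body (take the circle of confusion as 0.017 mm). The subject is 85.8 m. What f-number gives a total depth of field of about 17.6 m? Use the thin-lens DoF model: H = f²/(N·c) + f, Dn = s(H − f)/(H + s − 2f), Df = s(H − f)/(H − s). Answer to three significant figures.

Write h = H − f = f²/(N·c). The thin-lens limits are Dn = s·h/(h + (s−f)) and Df = s·h/(h − (s−f)), so DoF = Df − Dn = 2·s·(s−f)·h / (h² − (s−f)²).
That is a quadratic in h: DoF·h² − 2·s·(s−f)·h − DoF·(s−f)² = 0 ⇒ h = (s−f)·(s + √(s² + DoF²)) / DoF = 85403 × (85800 + √(85800² + 17600²)) / 17600 = 85403 × (85800 + 87586.5) / 17600 ≈ 841348 mm.
Then N = f²/(c·h) = 397² / (0.017 × 841348) = 157609 / 14303 ≈ 11.

f/11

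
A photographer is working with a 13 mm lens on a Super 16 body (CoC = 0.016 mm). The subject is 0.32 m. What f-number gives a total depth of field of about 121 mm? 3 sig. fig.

Write h = H − f = f²/(N·c). The thin-lens limits are Dn = s·h/(h + (s−f)) and Df = s·h/(h − (s−f)), so DoF = Df − Dn = 2·s·(s−f)·h / (h² − (s−f)²).
That is a quadratic in h: DoF·h² − 2·s·(s−f)·h − DoF·(s−f)² = 0 ⇒ h = (s−f)·(s + √(s² + DoF²)) / DoF = 307 × (320 + √(320² + 121²)) / 121 = 307 × (320 + 342.113) / 121 ≈ 1679.9 mm.
Then N = f²/(c·h) = 13² / (0.016 × 1679.9) = 169 / 26.878 ≈ 6.29.

f/6.29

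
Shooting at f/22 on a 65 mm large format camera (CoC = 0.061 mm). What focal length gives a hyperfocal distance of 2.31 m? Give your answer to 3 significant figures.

From H = f²/(N·c) + f, with f ≪ H: f ≈ √(H·N·c) = √(2310 × 22 × 0.061) = √3100.0 ≈ 55.68 mm.
Exact: f² + N·c·f − N·c·H = 0 ⇒ f = (−N·c + √((N·c)² + 4·N·c·H))/2 = (−1.342 + √12402)/2 ≈ 55.011 mm ≈ 55.0 mm.

55.0 mm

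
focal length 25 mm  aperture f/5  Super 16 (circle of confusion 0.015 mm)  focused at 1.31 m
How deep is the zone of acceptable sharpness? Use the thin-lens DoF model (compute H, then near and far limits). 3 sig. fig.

Hyperfocal distance H = f²/(N·c) + f = 25²/(5 × 0.015) + 25 = 625/0.075 + 25 ≈ 8358.3 mm ≈ 8.358 m.
Near limit Dn = s·(H − f)/(H + s − 2f) = 1310 × (8358.3 − 25) / (8358.3 + 1310 − 2 × 25) = 1310 × 8333.3 / 9618.3 ≈ 1134.99 mm.
Far limit Df = s·(H − f)/(H − s) = 1310 × (8358.3 − 25) / (8358.3 − 1310) = 1310 × 8333.3 / 7048.3 ≈ 1548.83 mm.
Depth of field = Df − Dn = 1548.83 − 1134.99 ≈ 413.84 mm.

414 mm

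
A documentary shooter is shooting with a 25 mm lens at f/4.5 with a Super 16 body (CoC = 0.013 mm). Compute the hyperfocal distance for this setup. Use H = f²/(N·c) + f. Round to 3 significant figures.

10.7 m

Hyperfocal distance H = f²/(N·c) + f = 25²/(4.5 × 0.013) + 25 = 625/0.0585 + 25 ≈ 10708.8 mm ≈ 10.7 m.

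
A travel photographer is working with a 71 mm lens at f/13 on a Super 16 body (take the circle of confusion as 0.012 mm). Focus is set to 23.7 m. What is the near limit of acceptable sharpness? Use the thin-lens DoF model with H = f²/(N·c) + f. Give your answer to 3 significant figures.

13.7 m

Hyperfocal distance H = f²/(N·c) + f = 71²/(13 × 0.012) + 71 = 5041/0.156 + 71 ≈ 32385.1 mm ≈ 32.39 m.
Near limit Dn = s·(H − f)/(H + s − 2f) = 23700 × (32385.1 − 71) / (32385.1 + 23700 − 2 × 71) = 23700 × 32314.1 / 55943.1 ≈ 13690 mm ≈ 13.7 m.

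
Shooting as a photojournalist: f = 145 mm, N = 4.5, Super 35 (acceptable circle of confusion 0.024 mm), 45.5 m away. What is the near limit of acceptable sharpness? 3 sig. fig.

Hyperfocal distance H = f²/(N·c) + f = 145²/(4.5 × 0.024) + 145 = 21025/0.108 + 145 ≈ 194820.9 mm ≈ 194.8 m.
Near limit Dn = s·(H − f)/(H + s − 2f) = 45500 × (194820.9 − 145) / (194820.9 + 45500 − 2 × 145) = 45500 × 194675.9 / 240030.9 ≈ 36903 mm ≈ 36.9 m.

36.9 m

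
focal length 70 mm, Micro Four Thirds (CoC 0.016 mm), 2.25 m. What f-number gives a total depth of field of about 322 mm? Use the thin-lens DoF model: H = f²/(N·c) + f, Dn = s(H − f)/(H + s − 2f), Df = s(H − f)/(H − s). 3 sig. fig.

f/10

Write h = H − f = f²/(N·c). The thin-lens limits are Dn = s·h/(h + (s−f)) and Df = s·h/(h − (s−f)), so DoF = Df − Dn = 2·s·(s−f)·h / (h² − (s−f)²).
That is a quadratic in h: DoF·h² − 2·s·(s−f)·h − DoF·(s−f)² = 0 ⇒ h = (s−f)·(s + √(s² + DoF²)) / DoF = 2180 × (2250 + √(2250² + 322²)) / 322 = 2180 × (2250 + 2272.92) / 322 ≈ 30621 mm.
Then N = f²/(c·h) = 70² / (0.016 × 30621) = 4900 / 489.94 ≈ 10.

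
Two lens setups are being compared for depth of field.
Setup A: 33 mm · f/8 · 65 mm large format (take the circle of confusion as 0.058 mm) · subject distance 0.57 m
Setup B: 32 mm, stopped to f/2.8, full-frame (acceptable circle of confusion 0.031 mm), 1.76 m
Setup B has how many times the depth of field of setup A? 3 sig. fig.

1.91

Setup A: H = 33²/(8×0.058) + 33 ≈ 2380.0 mm; DoF = Df − Dn = 739.11 − 463.87 ≈ 275.24 mm.
Setup B: H = 32²/(2.8×0.031) + 32 ≈ 11829.2 mm; DoF = Df − Dn = 2062.04 − 1535.14 ≈ 526.90 mm.
Ratio = 526.90 / 275.24 ≈ 1.91.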